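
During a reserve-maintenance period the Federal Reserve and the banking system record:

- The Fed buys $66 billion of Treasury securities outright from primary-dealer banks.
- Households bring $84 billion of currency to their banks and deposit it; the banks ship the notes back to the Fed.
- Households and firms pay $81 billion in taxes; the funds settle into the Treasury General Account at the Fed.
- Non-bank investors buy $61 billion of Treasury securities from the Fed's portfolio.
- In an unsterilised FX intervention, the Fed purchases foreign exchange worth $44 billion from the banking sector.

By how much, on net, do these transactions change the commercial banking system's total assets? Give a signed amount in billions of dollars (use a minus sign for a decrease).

OMO purchase (from banks) $66 billion: just an asset swap on bank balance sheets → 0.
Currency deposit $84 billion: bank balance sheets expand → +$84B.
Government account inflow $81 billion: bank balance sheets shrink → −$81B.
Asset sale (to non-banks) $61 billion: bank balance sheets shrink → −$61B.
FX purchase $44 billion: just an asset swap on bank balance sheets → 0.
Net: 0 + 84 − 81 − 61 + 0 = -$58 billion.

-$58 billion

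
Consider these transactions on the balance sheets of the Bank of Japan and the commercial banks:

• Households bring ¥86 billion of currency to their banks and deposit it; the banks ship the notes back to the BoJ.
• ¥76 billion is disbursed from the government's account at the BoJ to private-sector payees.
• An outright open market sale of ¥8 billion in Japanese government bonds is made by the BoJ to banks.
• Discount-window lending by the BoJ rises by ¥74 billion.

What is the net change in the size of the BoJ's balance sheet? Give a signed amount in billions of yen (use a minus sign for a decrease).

+¥66 billion

BoJ balance sheet:
  Assets:      Securities −¥8B, Loans to banks +¥74B
  Liabilities: Bank reserves +¥228B, Currency in circulation −¥86B, Government deposits −¥76B
Change in total BoJ assets = +¥66 billion.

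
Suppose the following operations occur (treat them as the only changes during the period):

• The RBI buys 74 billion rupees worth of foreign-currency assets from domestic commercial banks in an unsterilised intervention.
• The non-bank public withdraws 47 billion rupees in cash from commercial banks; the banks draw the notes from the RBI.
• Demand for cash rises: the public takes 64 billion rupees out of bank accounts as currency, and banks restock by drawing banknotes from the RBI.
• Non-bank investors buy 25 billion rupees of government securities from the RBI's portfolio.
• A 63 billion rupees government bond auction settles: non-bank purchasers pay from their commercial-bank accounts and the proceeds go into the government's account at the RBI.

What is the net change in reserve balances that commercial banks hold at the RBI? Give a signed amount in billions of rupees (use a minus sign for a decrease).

RBI balance sheet:
  Assets:      Securities −25B, Foreign assets +74B
  Liabilities: Bank reserves −125B, Currency in circulation +111B, Government deposits +63B
Commercial banking system:
  Assets:      Reserves at CB −125B, Foreign assets −74B
  Liabilities: Checkable deposits −199B
So the change in reserve balances that commercial banks hold at the RBI is -125 billion.

-125 billion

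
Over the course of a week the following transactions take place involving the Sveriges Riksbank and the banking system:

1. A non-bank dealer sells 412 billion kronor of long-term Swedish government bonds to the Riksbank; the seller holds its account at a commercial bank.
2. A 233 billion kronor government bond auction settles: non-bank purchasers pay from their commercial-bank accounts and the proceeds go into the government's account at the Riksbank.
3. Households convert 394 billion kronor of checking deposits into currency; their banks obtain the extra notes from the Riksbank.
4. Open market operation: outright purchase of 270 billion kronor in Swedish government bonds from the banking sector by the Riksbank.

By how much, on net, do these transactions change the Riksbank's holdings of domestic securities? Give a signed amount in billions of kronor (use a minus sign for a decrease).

+682 billion

Asset purchase (from non-banks) 412 billion kronor: securities added to the Riksbank's portfolio → +412B.
Government account inflow 233 billion kronor: the Riksbank's securities portfolio is untouched → 0.
Currency withdrawal 394 billion kronor: the Riksbank's securities portfolio is untouched → 0.
OMO purchase (from banks) 270 billion kronor: securities added to the Riksbank's portfolio → +270B.
Net: 412 + 0 + 0 + 270 = +682 billion.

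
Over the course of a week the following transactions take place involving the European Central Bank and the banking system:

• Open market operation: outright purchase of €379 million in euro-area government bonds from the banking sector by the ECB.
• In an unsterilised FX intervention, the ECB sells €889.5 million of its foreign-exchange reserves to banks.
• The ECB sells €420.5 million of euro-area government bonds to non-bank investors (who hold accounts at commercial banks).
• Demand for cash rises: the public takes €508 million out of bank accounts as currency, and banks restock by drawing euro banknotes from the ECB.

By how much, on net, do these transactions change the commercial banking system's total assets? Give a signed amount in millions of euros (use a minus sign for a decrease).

ECB balance sheet:
  Assets:      Securities −€41.5M, Foreign assets −€889.5M
  Liabilities: Bank reserves −€1439M, Currency in circulation +€508M
Commercial banking system:
  Assets:      Reserves at CB −€1439M, Securities −€379M, Foreign assets +€889.5M
  Liabilities: Checkable deposits −€928.5M
Change in total bank assets = -€928.5 million.

-€928.5 million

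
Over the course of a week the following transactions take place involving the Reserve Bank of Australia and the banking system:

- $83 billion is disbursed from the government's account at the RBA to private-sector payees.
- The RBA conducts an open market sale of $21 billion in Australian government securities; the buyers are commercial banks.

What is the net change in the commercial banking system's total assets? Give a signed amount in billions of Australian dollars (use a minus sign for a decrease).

+$83 billion

Government spending $83 billion: bank balance sheets expand → +$83B.
OMO sale (to banks) $21 billion: just an asset swap on bank balance sheets → 0.
Net: 83 + 0 = +$83 billion.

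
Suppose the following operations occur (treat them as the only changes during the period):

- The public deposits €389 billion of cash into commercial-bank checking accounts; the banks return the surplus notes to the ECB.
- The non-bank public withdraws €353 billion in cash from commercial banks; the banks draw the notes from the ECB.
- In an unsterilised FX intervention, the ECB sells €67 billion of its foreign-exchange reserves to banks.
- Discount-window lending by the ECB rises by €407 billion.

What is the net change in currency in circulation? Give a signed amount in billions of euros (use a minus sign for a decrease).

-€36 billion

ECB balance sheet:
  Assets:      Loans to banks +€407B, Foreign assets −€67B
  Liabilities: Bank reserves +€376B, Currency in circulation −€36B
So the change in currency in circulation is -€36 billion.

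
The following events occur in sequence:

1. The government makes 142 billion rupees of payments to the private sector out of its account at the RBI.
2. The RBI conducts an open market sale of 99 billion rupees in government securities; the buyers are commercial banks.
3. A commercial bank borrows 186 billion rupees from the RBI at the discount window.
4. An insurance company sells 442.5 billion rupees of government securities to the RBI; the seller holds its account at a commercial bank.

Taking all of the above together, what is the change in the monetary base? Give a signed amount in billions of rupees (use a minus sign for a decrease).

RBI balance sheet:
  Assets:      Securities +343.5B, Loans to banks +186B
  Liabilities: Bank reserves +671.5B, Government deposits −142B
Monetary base = currency + reserves: 0 + (+671.5B) = +671.5 billion.

+671.5 billion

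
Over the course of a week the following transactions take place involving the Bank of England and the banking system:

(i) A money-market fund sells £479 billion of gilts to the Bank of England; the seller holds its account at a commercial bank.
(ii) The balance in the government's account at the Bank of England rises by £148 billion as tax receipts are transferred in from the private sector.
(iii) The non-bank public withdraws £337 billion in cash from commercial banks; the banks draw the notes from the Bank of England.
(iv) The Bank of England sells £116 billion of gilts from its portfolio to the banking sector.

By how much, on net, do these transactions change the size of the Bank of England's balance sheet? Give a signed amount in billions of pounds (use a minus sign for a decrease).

Bank of England balance sheet:
  Assets:      Securities +£363B
  Liabilities: Bank reserves −£122B, Currency in circulation +£337B, Government deposits +£148B
Commercial banking system:
  Assets:      Reserves at CB −£122B, Securities +£116B
  Liabilities: Checkable deposits −£6B
Change in total Bank of England assets = +£363 billion.

+£363 billion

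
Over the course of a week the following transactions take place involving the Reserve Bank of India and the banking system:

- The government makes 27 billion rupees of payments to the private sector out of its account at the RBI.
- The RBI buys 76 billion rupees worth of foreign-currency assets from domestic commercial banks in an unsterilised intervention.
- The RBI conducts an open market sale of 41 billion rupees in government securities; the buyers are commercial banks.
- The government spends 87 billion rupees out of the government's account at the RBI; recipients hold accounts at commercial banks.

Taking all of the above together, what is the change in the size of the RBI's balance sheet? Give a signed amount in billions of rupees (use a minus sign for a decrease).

Government spending 27 billion rupees: only the composition of liabilities changes → 0.
FX purchase 76 billion rupees: an RBI asset is acquired → +76B.
OMO sale (to banks) 41 billion rupees: an RBI asset is shed → −41B.
Government spending 87 billion rupees: only the composition of liabilities changes → 0.
Net: 0 + 76 − 41 + 0 = +35 billion.

+35 billion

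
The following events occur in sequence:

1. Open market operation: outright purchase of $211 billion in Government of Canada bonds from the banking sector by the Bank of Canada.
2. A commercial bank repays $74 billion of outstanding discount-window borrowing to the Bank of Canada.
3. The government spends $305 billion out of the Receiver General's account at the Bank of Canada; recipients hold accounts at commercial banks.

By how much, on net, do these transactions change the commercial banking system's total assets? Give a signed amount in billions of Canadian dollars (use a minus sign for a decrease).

+$231 billion

Bank of Canada balance sheet:
  Assets:      Securities +$211B, Loans to banks −$74B
  Liabilities: Bank reserves +$442B, Government deposits −$305B
Commercial banking system:
  Assets:      Reserves at CB +$442B, Securities −$211B
  Liabilities: Checkable deposits +$305B, Borrowings from CB −$74B
Change in total bank assets = +$231 billion.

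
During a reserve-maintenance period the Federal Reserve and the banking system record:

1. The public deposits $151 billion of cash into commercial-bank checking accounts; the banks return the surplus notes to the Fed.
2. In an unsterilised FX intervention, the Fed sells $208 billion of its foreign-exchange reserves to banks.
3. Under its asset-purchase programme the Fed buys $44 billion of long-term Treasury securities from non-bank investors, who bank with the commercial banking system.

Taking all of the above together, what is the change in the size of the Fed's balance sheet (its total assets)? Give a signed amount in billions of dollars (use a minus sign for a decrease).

Currency deposit $151 billion: only the composition of liabilities changes → 0.
FX sale $208 billion: a Fed asset is shed → −$208B.
Asset purchase (from non-banks) $44 billion: a Fed asset is acquired → +$44B.
Net: 0 − 208 + 44 = -$164 billion.

-$164 billion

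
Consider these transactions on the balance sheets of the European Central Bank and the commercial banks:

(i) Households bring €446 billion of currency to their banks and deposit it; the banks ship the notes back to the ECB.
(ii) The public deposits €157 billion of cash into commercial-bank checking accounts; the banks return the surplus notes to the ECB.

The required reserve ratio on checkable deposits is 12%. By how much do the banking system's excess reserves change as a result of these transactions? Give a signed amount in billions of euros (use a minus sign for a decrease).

+€530.64 billion

Currency deposit €446 billion: reserves +€446B, deposits +€446B.
Currency deposit €157 billion: reserves +€157B, deposits +€157B.
Totals: Δreserves = +€603B, Δdeposits = +€603B.
Δrequired reserves = 12% × +€603B = +€72.36B.
Δexcess reserves = Δreserves − Δrequired = +€603B − (+€72.36B) = +€530.64 billion.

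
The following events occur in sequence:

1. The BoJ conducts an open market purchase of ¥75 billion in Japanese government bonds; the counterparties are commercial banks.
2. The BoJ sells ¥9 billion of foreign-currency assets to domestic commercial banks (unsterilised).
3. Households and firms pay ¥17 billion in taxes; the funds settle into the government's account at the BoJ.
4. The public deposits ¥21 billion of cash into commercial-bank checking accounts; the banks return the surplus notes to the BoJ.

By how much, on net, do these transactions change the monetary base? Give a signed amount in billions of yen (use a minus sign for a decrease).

OMO purchase (from banks) ¥75 billion: BoJ balance sheet expands → +¥75B.
FX sale ¥9 billion: BoJ balance sheet contracts → −¥9B.
Government account inflow ¥17 billion: reserves shift to a non-base liability → −¥17B.
Currency deposit ¥21 billion: just a shift between currency and reserves — both are base money → 0.
Net: 75 − 9 − 17 + 0 = +¥49 billion.

+¥49 billion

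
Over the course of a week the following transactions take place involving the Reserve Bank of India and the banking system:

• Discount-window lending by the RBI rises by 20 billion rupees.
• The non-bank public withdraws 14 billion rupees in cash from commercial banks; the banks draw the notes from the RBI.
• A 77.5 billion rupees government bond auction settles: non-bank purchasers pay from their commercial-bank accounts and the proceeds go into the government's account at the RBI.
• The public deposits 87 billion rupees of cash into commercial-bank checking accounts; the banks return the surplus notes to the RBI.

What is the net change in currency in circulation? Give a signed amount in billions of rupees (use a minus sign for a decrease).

RBI balance sheet:
  Assets:      Loans to banks +20B
  Liabilities: Bank reserves +15.5B, Currency in circulation −73B, Government deposits +77.5B
Commercial banking system:
  Assets:      Reserves at CB +15.5B
  Liabilities: Checkable deposits −4.5B, Borrowings from CB +20B
So the change in currency in circulation is -73 billion.

-73 billion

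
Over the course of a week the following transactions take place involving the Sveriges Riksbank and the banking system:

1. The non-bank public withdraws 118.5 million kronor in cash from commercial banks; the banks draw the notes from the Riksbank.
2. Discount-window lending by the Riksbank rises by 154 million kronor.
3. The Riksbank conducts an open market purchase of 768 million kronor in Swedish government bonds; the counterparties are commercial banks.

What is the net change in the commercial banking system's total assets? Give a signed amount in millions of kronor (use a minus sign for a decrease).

Currency withdrawal 118.5 million kronor: bank balance sheets shrink → −118.5M.
Discount-window loan 154 million kronor: bank balance sheets expand → +154M.
OMO purchase (from banks) 768 million kronor: just an asset swap on bank balance sheets → 0.
Net: −118.5 + 154 + 0 = +35.5 million.

+35.5 million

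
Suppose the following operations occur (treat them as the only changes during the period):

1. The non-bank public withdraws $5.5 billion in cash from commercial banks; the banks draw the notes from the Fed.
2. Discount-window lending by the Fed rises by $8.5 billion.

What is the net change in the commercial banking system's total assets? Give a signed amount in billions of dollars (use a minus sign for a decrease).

Fed balance sheet:
  Assets:      Loans to banks +$8.5B
  Liabilities: Bank reserves +$3B, Currency in circulation +$5.5B
Commercial banking system:
  Assets:      Reserves at CB +$3B
  Liabilities: Checkable deposits −$5.5B, Borrowings from CB +$8.5B
Change in total bank assets = +$3 billion.

+$3 billion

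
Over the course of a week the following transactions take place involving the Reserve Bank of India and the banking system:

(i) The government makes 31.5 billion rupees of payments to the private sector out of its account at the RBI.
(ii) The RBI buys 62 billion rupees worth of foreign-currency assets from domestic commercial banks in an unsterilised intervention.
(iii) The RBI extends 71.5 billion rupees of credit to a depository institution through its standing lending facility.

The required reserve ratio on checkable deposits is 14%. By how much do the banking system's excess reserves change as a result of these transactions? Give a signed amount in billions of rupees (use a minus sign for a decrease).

Government spending 31.5 billion rupees: reserves +31.5B, deposits +31.5B.
FX purchase 62 billion rupees: reserves +62B, deposits 0.
Discount-window loan 71.5 billion rupees: reserves +71.5B, deposits 0.
Totals: Δreserves = +165B, Δdeposits = +31.5B.
Δrequired reserves = 14% × +31.5B = +4.41B.
Δexcess reserves = Δreserves − Δrequired = +165B − (+4.41B) = +160.59 billion.

+160.59 billion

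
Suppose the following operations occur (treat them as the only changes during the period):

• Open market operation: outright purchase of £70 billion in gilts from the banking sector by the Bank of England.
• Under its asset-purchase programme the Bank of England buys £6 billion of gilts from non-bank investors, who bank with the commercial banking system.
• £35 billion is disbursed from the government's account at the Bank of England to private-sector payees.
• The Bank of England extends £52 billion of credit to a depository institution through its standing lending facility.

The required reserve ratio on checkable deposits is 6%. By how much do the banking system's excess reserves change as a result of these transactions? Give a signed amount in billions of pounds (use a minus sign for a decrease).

OMO purchase (from banks) £70 billion: reserves +£70B, deposits 0.
Asset purchase (from non-banks) £6 billion: reserves +£6B, deposits +£6B.
Government spending £35 billion: reserves +£35B, deposits +£35B.
Discount-window loan £52 billion: reserves +£52B, deposits 0.
Totals: Δreserves = +£163B, Δdeposits = +£41B.
Δrequired reserves = 6% × +£41B = +£2.46B.
Δexcess reserves = Δreserves − Δrequired = +£163B − (+£2.46B) = +£160.54 billion.

+£160.54 billion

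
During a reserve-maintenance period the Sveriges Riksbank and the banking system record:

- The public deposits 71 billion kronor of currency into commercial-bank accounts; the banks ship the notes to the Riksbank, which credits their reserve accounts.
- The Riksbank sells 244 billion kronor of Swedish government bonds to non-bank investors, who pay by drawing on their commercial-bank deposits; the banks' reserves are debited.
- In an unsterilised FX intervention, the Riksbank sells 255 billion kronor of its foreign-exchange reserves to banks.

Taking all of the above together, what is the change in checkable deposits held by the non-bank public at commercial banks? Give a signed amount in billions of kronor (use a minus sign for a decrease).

-173 billion

Currency deposit 71 billion kronor: non-bank counterparties' bank balances rise → +71B.
Asset sale (to non-banks) 244 billion kronor: non-bank counterparties' bank balances fall → −244B.
FX sale 255 billion kronor: the counterparty is a bank, so public deposits are unchanged → 0.
Net: 71 − 244 + 0 = -173 billion.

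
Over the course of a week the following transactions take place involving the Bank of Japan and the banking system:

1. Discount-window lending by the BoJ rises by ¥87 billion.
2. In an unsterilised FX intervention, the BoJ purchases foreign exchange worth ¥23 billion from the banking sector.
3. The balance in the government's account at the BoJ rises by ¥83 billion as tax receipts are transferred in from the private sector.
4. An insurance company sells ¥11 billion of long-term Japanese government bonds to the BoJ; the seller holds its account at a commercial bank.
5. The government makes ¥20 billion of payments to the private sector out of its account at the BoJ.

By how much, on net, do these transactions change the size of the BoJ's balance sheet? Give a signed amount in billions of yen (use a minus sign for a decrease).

Discount-window loan ¥87 billion: a BoJ asset is acquired → +¥87B.
FX purchase ¥23 billion: a BoJ asset is acquired → +¥23B.
Government account inflow ¥83 billion: only the composition of liabilities changes → 0.
Asset purchase (from non-banks) ¥11 billion: a BoJ asset is acquired → +¥11B.
Government spending ¥20 billion: only the composition of liabilities changes → 0.
Net: 87 + 23 + 0 + 11 + 0 = +¥121 billion.

+¥121 billion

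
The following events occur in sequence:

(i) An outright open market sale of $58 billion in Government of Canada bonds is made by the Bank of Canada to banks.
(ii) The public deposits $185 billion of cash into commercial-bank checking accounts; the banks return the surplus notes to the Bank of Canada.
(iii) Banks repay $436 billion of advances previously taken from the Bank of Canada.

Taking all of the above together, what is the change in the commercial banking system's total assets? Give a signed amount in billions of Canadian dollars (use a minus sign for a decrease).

-$251 billion

OMO sale (to banks) $58 billion: just an asset swap on bank balance sheets → 0.
Currency deposit $185 billion: bank balance sheets expand → +$185B.
Discount-window repayment $436 billion: bank balance sheets shrink → −$436B.
Net: 0 + 185 − 436 = -$251 billion.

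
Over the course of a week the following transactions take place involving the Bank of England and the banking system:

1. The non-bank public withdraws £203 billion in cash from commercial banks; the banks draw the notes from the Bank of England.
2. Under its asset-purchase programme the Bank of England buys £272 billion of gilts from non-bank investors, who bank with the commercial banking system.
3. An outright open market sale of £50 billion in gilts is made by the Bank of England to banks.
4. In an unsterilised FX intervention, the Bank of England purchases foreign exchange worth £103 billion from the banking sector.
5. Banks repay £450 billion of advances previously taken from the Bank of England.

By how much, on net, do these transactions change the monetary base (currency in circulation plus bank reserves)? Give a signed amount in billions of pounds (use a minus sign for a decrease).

-£125 billion

Currency withdrawal £203 billion: just a shift between currency and reserves — both are base money → 0.
Asset purchase (from non-banks) £272 billion: Bank of England balance sheet expands → +£272B.
OMO sale (to banks) £50 billion: Bank of England balance sheet contracts → −£50B.
FX purchase £103 billion: Bank of England balance sheet expands → +£103B.
Discount-window repayment £450 billion: Bank of England balance sheet contracts → −£450B.
Net: 0 + 272 − 50 + 103 − 450 = -£125 billion.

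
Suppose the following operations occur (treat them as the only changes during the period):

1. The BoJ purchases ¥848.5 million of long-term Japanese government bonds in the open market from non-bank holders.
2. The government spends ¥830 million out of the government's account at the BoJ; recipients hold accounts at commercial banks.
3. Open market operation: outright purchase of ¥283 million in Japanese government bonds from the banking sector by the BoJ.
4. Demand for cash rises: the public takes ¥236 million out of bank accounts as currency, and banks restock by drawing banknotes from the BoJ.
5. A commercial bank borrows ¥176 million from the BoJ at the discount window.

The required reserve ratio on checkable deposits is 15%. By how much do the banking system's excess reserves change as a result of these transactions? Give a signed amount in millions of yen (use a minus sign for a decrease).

Asset purchase (from non-banks) ¥848.5 million: reserves +¥848.5M, deposits +¥848.5M.
Government spending ¥830 million: reserves +¥830M, deposits +¥830M.
OMO purchase (from banks) ¥283 million: reserves +¥283M, deposits 0.
Currency withdrawal ¥236 million: reserves −¥236M, deposits −¥236M.
Discount-window loan ¥176 million: reserves +¥176M, deposits 0.
Totals: Δreserves = +¥1901.5M, Δdeposits = +¥1442.5M.
Δrequired reserves = 15% × +¥1442.5M = +¥216.375M.
Δexcess reserves = Δreserves − Δrequired = +¥1901.5M − (+¥216.375M) = +¥1685.125 million.

+¥1685.125 million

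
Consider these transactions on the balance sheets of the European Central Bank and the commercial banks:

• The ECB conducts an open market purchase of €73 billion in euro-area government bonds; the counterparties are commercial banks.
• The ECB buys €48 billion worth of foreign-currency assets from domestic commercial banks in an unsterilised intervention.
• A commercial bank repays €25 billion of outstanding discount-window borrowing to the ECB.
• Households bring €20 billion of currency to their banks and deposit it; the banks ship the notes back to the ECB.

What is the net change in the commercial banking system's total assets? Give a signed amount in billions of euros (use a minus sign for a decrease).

ECB balance sheet:
  Assets:      Securities +€73B, Loans to banks −€25B, Foreign assets +€48B
  Liabilities: Bank reserves +€116B, Currency in circulation −€20B
Commercial banking system:
  Assets:      Reserves at CB +€116B, Securities −€73B, Foreign assets −€48B
  Liabilities: Checkable deposits +€20B, Borrowings from CB −€25B
Change in total bank assets = -€5 billion.

-€5 billion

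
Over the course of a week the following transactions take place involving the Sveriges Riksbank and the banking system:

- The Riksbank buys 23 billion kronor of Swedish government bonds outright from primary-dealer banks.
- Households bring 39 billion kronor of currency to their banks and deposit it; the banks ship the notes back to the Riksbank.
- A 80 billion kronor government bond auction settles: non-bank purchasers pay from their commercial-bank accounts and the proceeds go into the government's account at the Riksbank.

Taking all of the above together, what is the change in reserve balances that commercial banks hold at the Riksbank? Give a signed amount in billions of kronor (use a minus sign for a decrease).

OMO purchase (from banks) 23 billion kronor: the Riksbank pays by crediting reserve accounts → +23B.
Currency deposit 39 billion kronor: returned notes are swapped for reserve credit → +39B.
Government account inflow 80 billion kronor: funds move from bank reserves into the government account → −80B.
Net: 23 + 39 − 80 = -18 billion.

-18 billion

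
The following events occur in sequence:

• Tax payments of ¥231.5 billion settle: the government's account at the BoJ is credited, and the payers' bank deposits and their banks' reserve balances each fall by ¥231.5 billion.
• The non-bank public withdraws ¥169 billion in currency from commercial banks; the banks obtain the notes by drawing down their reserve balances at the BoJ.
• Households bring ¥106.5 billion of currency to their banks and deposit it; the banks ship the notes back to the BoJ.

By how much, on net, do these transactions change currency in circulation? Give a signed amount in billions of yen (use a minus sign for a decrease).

BoJ balance sheet:
  Assets:      no change
  Liabilities: Bank reserves −¥294B, Currency in circulation +¥62.5B, Government deposits +¥231.5B
So the change in currency in circulation is +¥62.5 billion.

+¥62.5 billion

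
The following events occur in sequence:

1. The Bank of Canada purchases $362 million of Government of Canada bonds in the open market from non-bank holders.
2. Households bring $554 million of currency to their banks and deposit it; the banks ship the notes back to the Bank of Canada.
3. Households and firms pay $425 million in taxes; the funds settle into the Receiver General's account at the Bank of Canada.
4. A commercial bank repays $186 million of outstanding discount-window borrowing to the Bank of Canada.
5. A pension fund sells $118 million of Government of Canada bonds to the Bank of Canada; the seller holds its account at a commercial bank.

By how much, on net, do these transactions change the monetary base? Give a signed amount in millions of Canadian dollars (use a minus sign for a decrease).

-$131 million

Bank of Canada balance sheet:
  Assets:      Securities +$480M, Loans to banks −$186M
  Liabilities: Bank reserves +$423M, Currency in circulation −$554M, Government deposits +$425M
Commercial banking system:
  Assets:      Reserves at CB +$423M
  Liabilities: Checkable deposits +$609M, Borrowings from CB −$186M
Monetary base = currency + reserves: −$554M + (+$423M) = -$131 million.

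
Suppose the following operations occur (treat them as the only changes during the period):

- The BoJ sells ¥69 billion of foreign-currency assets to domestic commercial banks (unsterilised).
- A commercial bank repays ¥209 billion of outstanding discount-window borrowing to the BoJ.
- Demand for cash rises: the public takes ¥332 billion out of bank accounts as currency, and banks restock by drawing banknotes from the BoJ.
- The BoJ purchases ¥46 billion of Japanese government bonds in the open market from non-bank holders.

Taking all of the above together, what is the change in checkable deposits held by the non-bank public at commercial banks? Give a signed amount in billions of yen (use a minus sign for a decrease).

FX sale ¥69 billion: the counterparty is a bank, so public deposits are unchanged → 0.
Discount-window repayment ¥209 billion: the counterparty is a bank, so public deposits are unchanged → 0.
Currency withdrawal ¥332 billion: non-bank counterparties' bank balances fall → −¥332B.
Asset purchase (from non-banks) ¥46 billion: non-bank counterparties' bank balances rise → +¥46B.
Net: 0 + 0 − 332 + 46 = -¥286 billion.

-¥286 billion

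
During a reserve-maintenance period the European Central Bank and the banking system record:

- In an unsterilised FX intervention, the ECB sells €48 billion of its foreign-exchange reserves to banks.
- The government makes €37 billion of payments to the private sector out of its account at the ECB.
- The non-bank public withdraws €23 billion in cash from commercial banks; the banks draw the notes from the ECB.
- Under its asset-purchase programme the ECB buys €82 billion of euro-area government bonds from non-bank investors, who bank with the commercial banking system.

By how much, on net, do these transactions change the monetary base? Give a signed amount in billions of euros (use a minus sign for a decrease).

+€71 billion

ECB balance sheet:
  Assets:      Securities +€82B, Foreign assets −€48B
  Liabilities: Bank reserves +€48B, Currency in circulation +€23B, Government deposits −€37B
Monetary base = currency + reserves: +€23B + (+€48B) = +€71 billion.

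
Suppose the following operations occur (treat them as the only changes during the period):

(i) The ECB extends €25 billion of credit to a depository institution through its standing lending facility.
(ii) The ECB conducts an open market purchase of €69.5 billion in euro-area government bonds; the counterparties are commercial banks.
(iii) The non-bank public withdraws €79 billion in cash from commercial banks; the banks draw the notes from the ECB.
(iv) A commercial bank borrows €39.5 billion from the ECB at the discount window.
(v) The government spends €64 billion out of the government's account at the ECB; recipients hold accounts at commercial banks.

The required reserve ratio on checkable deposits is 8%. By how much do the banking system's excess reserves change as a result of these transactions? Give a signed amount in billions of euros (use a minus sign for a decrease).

Discount-window loan €25 billion: reserves +€25B, deposits 0.
OMO purchase (from banks) €69.5 billion: reserves +€69.5B, deposits 0.
Currency withdrawal €79 billion: reserves −€79B, deposits −€79B.
Discount-window loan €39.5 billion: reserves +€39.5B, deposits 0.
Government spending €64 billion: reserves +€64B, deposits +€64B.
Totals: Δreserves = +€119B, Δdeposits = −€15B.
Δrequired reserves = 8% × −€15B = −€1.2B.
Δexcess reserves = Δreserves − Δrequired = +€119B − (−€1.2B) = +€120.2 billion.

+€120.2 billion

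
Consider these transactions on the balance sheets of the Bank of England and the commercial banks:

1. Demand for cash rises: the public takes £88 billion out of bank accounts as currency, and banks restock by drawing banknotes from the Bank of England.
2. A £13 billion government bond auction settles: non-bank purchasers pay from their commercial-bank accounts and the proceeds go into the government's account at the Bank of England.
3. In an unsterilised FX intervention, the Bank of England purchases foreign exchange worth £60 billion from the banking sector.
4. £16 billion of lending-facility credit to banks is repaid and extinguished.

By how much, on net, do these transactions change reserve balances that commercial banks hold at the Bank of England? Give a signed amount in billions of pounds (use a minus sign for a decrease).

-£57 billion

Currency withdrawal £88 billion: banks swap reserves for currency → −£88B.
Government account inflow £13 billion: funds move from bank reserves into the government account → −£13B.
FX purchase £60 billion: the Bank of England pays by crediting reserve accounts → +£60B.
Discount-window repayment £16 billion: repayment is debited from reserves → −£16B.
Net: −88 − 13 + 60 − 16 = -£57 billion.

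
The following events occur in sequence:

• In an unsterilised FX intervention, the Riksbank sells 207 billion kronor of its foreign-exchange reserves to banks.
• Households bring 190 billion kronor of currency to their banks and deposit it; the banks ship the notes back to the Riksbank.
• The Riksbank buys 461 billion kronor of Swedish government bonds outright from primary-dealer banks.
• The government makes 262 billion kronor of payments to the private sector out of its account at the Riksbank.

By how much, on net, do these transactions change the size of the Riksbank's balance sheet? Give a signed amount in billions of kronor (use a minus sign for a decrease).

+254 billion

FX sale 207 billion kronor: a Riksbank asset is shed → −207B.
Currency deposit 190 billion kronor: only the composition of liabilities changes → 0.
OMO purchase (from banks) 461 billion kronor: a Riksbank asset is acquired → +461B.
Government spending 262 billion kronor: only the composition of liabilities changes → 0.
Net: −207 + 0 + 461 + 0 = +254 billion.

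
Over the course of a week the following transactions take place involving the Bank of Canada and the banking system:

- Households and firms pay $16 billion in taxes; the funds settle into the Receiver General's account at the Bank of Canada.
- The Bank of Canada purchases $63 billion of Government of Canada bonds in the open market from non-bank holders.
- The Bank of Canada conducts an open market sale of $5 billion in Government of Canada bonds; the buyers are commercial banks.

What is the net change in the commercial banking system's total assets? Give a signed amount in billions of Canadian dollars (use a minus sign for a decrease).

Bank of Canada balance sheet:
  Assets:      Securities +$58B
  Liabilities: Bank reserves +$42B, Government deposits +$16B
Commercial banking system:
  Assets:      Reserves at CB +$42B, Securities +$5B
  Liabilities: Checkable deposits +$47B
Change in total bank assets = +$47 billion.

+$47 billion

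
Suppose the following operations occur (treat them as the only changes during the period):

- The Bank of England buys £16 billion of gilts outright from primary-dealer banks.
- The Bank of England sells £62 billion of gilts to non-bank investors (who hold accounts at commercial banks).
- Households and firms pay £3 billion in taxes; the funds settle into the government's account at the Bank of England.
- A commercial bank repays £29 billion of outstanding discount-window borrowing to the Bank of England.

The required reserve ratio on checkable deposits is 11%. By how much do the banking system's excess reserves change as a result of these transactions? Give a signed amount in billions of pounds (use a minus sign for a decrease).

-£70.85 billion

OMO purchase (from banks) £16 billion: reserves +£16B, deposits 0.
Asset sale (to non-banks) £62 billion: reserves −£62B, deposits −£62B.
Government account inflow £3 billion: reserves −£3B, deposits −£3B.
Discount-window repayment £29 billion: reserves −£29B, deposits 0.
Totals: Δreserves = −£78B, Δdeposits = −£65B.
Δrequired reserves = 11% × −£65B = −£7.15B.
Δexcess reserves = Δreserves − Δrequired = −£78B − (−£7.15B) = -£70.85 billion.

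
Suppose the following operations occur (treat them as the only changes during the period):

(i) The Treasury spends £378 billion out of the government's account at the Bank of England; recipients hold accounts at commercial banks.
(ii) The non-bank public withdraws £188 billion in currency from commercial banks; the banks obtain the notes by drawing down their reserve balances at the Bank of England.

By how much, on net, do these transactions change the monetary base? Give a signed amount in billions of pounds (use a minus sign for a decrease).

+£378 billion

Government spending £378 billion: a non-base liability converts back to reserves → +£378B.
Currency withdrawal £188 billion: just a shift between currency and reserves — both are base money → 0.
Net: 378 + 0 = +£378 billion.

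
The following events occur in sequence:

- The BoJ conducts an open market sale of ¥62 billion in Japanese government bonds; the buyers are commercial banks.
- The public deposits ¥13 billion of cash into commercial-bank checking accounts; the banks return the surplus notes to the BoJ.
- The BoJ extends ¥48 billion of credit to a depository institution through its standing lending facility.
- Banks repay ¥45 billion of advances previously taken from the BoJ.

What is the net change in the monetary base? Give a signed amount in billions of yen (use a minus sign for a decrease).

-¥59 billion

OMO sale (to banks) ¥62 billion: BoJ balance sheet contracts → −¥62B.
Currency deposit ¥13 billion: just a shift between currency and reserves — both are base money → 0.
Discount-window loan ¥48 billion: BoJ balance sheet expands → +¥48B.
Discount-window repayment ¥45 billion: BoJ balance sheet contracts → −¥45B.
Net: −62 + 0 + 48 − 45 = -¥59 billion.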